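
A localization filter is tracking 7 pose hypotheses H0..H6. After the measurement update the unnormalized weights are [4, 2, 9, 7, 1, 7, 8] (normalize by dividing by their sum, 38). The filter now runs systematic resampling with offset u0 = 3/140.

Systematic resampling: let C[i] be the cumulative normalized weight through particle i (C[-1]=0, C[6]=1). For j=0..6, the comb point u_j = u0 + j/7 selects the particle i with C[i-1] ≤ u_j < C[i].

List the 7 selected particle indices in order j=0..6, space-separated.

C = [2/19, 3/19, 15/38, 11/19, 23/38, 15/19, 1]
j=0: u_0=3/140 ∈ [0, 2/19) → index 0
j=1: u_1=23/140 ∈ [3/19, 15/38) → index 2
j=2: u_2=43/140 ∈ [3/19, 15/38) → index 2
j=3: u_3=9/20 ∈ [15/38, 11/19) → index 3
j=4: u_4=83/140 ∈ [11/19, 23/38) → index 4
j=5: u_5=103/140 ∈ [23/38, 15/19) → index 5
j=6: u_6=123/140 ∈ [15/19, 1) → index 6

0 2 2 3 4 5 6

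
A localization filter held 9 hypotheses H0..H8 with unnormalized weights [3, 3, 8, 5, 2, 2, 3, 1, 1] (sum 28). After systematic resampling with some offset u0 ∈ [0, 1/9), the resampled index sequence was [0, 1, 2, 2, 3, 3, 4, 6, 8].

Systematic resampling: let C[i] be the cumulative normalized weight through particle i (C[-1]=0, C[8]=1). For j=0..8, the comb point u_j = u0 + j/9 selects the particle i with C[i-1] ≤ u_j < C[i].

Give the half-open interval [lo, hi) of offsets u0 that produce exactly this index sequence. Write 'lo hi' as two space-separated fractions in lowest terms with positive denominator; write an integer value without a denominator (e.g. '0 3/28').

C = [3/28, 3/14, 1/2, 19/28, 3/4, 23/28, 13/14, 27/28, 1]
j=0 picked index 0: u0 ∈ [0, 3/28)
j=1 picked index 1: u0 ∈ [-1/252, 13/126)
j=2 picked index 2: u0 ∈ [-1/126, 5/18)
j=3 picked index 2: u0 ∈ [-5/42, 1/6)
j=4 picked index 3: u0 ∈ [1/18, 59/252)
j=5 picked index 3: u0 ∈ [-1/18, 31/252)
j=6 picked index 4: u0 ∈ [1/84, 1/12)
j=7 picked index 6: u0 ∈ [11/252, 19/126)
j=8 picked index 8: u0 ∈ [19/252, 1/9)
intersection: [19/252, 1/12)

19/252 1/12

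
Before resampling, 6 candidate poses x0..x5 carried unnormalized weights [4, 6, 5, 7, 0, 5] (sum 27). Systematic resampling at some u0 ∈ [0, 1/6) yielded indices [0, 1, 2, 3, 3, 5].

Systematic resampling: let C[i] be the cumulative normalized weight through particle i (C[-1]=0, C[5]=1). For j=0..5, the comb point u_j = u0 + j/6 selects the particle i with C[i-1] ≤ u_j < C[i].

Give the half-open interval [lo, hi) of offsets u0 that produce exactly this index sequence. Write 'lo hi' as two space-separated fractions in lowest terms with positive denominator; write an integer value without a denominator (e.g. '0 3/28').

1/18 4/27

C = [4/27, 10/27, 5/9, 22/27, 22/27, 1]
j=0 picked index 0: u0 ∈ [0, 4/27)
j=1 picked index 1: u0 ∈ [-1/54, 11/54)
j=2 picked index 2: u0 ∈ [1/27, 2/9)
j=3 picked index 3: u0 ∈ [1/18, 17/54)
j=4 picked index 3: u0 ∈ [-1/9, 4/27)
j=5 picked index 5: u0 ∈ [-1/54, 1/6)
intersection: [1/18, 4/27)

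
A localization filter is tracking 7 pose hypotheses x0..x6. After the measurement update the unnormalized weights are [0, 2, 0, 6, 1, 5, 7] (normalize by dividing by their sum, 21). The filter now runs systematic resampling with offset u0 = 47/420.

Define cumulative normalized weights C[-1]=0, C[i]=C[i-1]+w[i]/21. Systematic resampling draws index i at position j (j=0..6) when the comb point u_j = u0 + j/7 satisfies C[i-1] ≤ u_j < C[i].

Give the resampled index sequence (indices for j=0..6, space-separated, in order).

C = [0, 2/21, 2/21, 8/21, 3/7, 2/3, 1]
j=0: u_0=47/420 ∈ [2/21, 8/21) → index 3
j=1: u_1=107/420 ∈ [2/21, 8/21) → index 3
j=2: u_2=167/420 ∈ [8/21, 3/7) → index 4
j=3: u_3=227/420 ∈ [3/7, 2/3) → index 5
j=4: u_4=41/60 ∈ [2/3, 1) → index 6
j=5: u_5=347/420 ∈ [2/3, 1) → index 6
j=6: u_6=407/420 ∈ [2/3, 1) → index 6

3 3 4 5 6 6 6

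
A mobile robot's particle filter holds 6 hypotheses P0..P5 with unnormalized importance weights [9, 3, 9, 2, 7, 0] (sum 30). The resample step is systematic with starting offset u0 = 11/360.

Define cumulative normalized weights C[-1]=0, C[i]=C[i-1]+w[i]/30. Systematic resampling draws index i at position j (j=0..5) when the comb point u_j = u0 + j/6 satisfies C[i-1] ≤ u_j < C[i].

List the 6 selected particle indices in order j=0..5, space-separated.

0 0 1 2 2 4

C = [3/10, 2/5, 7/10, 23/30, 1, 1]
j=0: u_0=11/360 ∈ [0, 3/10) → index 0
j=1: u_1=71/360 ∈ [0, 3/10) → index 0
j=2: u_2=131/360 ∈ [3/10, 2/5) → index 1
j=3: u_3=191/360 ∈ [2/5, 7/10) → index 2
j=4: u_4=251/360 ∈ [2/5, 7/10) → index 2
j=5: u_5=311/360 ∈ [23/30, 1) → index 4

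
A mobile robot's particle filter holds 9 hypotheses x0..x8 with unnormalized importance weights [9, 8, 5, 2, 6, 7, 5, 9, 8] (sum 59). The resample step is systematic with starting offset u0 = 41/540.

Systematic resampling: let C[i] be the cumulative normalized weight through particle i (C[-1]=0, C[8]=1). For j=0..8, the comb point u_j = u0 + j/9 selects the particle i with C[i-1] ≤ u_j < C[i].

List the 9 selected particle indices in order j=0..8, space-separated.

C = [9/59, 17/59, 22/59, 24/59, 30/59, 37/59, 42/59, 51/59, 1]
j=0: u_0=41/540 ∈ [0, 9/59) → index 0
j=1: u_1=101/540 ∈ [9/59, 17/59) → index 1
j=2: u_2=161/540 ∈ [17/59, 22/59) → index 2
j=3: u_3=221/540 ∈ [24/59, 30/59) → index 4
j=4: u_4=281/540 ∈ [30/59, 37/59) → index 5
j=5: u_5=341/540 ∈ [37/59, 42/59) → index 6
j=6: u_6=401/540 ∈ [42/59, 51/59) → index 7
j=7: u_7=461/540 ∈ [42/59, 51/59) → index 7
j=8: u_8=521/540 ∈ [51/59, 1) → index 8

0 1 2 4 5 6 7 7 8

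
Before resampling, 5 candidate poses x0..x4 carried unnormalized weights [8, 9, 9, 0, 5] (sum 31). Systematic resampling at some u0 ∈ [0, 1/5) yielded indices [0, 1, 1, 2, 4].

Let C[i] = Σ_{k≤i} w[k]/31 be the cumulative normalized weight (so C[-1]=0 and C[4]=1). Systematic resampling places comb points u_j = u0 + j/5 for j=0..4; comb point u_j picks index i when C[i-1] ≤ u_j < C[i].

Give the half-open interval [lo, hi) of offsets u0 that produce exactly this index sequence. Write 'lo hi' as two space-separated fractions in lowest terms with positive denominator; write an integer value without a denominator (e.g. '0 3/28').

C = [8/31, 17/31, 26/31, 26/31, 1]
j=0 picked index 0: u0 ∈ [0, 8/31)
j=1 picked index 1: u0 ∈ [9/155, 54/155)
j=2 picked index 1: u0 ∈ [-22/155, 23/155)
j=3 picked index 2: u0 ∈ [-8/155, 37/155)
j=4 picked index 4: u0 ∈ [6/155, 1/5)
intersection: [9/155, 23/155)

9/155 23/155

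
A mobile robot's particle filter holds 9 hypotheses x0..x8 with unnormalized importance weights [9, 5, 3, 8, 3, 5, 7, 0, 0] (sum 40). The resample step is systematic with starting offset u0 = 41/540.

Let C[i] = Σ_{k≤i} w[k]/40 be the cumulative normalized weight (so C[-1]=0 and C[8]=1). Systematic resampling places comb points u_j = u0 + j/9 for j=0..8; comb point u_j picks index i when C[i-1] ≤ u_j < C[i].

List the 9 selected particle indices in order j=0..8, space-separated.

0 0 1 2 3 4 5 6 6

C = [9/40, 7/20, 17/40, 5/8, 7/10, 33/40, 1, 1, 1]
j=0: u_0=41/540 ∈ [0, 9/40) → index 0
j=1: u_1=101/540 ∈ [0, 9/40) → index 0
j=2: u_2=161/540 ∈ [9/40, 7/20) → index 1
j=3: u_3=221/540 ∈ [7/20, 17/40) → index 2
j=4: u_4=281/540 ∈ [17/40, 5/8) → index 3
j=5: u_5=341/540 ∈ [5/8, 7/10) → index 4
j=6: u_6=401/540 ∈ [7/10, 33/40) → index 5
j=7: u_7=461/540 ∈ [33/40, 1) → index 6
j=8: u_8=521/540 ∈ [33/40, 1) → index 6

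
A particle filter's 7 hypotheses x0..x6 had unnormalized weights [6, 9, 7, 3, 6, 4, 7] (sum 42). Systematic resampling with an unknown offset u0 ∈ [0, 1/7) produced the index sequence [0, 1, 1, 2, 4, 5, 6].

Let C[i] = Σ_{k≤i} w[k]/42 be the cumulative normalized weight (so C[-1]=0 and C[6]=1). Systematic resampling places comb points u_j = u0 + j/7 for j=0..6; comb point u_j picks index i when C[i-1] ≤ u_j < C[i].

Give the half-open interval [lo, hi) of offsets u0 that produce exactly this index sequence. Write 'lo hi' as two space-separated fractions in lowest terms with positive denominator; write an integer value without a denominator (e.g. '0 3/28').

1/42 1/14

C = [1/7, 5/14, 11/21, 25/42, 31/42, 5/6, 1]
j=0 picked index 0: u0 ∈ [0, 1/7)
j=1 picked index 1: u0 ∈ [0, 3/14)
j=2 picked index 1: u0 ∈ [-1/7, 1/14)
j=3 picked index 2: u0 ∈ [-1/14, 2/21)
j=4 picked index 4: u0 ∈ [1/42, 1/6)
j=5 picked index 5: u0 ∈ [1/42, 5/42)
j=6 picked index 6: u0 ∈ [-1/42, 1/7)
intersection: [1/42, 1/14)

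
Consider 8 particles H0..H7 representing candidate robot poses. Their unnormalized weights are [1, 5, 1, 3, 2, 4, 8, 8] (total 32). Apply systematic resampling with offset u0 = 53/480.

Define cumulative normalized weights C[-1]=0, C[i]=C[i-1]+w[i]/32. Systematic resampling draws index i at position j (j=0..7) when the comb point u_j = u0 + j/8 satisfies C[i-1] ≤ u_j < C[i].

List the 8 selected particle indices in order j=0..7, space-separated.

1 3 4 5 6 6 7 7

C = [1/32, 3/16, 7/32, 5/16, 3/8, 1/2, 3/4, 1]
j=0: u_0=53/480 ∈ [1/32, 3/16) → index 1
j=1: u_1=113/480 ∈ [7/32, 5/16) → index 3
j=2: u_2=173/480 ∈ [5/16, 3/8) → index 4
j=3: u_3=233/480 ∈ [3/8, 1/2) → index 5
j=4: u_4=293/480 ∈ [1/2, 3/4) → index 6
j=5: u_5=353/480 ∈ [1/2, 3/4) → index 6
j=6: u_6=413/480 ∈ [3/4, 1) → index 7
j=7: u_7=473/480 ∈ [3/4, 1) → index 7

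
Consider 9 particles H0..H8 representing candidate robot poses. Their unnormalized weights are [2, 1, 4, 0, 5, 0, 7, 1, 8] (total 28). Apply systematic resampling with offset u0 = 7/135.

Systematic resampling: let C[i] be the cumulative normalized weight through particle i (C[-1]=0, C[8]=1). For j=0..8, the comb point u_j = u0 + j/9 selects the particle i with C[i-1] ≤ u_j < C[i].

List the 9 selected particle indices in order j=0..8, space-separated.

0 2 4 4 6 6 8 8 8

C = [1/14, 3/28, 1/4, 1/4, 3/7, 3/7, 19/28, 5/7, 1]
j=0: u_0=7/135 ∈ [0, 1/14) → index 0
j=1: u_1=22/135 ∈ [3/28, 1/4) → index 2
j=2: u_2=37/135 ∈ [1/4, 3/7) → index 4
j=3: u_3=52/135 ∈ [1/4, 3/7) → index 4
j=4: u_4=67/135 ∈ [3/7, 19/28) → index 6
j=5: u_5=82/135 ∈ [3/7, 19/28) → index 6
j=6: u_6=97/135 ∈ [5/7, 1) → index 8
j=7: u_7=112/135 ∈ [5/7, 1) → index 8
j=8: u_8=127/135 ∈ [5/7, 1) → index 8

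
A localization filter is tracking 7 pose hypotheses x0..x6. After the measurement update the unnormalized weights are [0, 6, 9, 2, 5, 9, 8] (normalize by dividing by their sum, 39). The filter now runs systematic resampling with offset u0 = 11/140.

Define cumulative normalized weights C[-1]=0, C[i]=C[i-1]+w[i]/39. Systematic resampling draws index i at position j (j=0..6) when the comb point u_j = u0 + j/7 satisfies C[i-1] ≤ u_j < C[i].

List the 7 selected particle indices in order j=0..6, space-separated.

1 2 2 4 5 5 6

C = [0, 2/13, 5/13, 17/39, 22/39, 31/39, 1]
j=0: u_0=11/140 ∈ [0, 2/13) → index 1
j=1: u_1=31/140 ∈ [2/13, 5/13) → index 2
j=2: u_2=51/140 ∈ [2/13, 5/13) → index 2
j=3: u_3=71/140 ∈ [17/39, 22/39) → index 4
j=4: u_4=13/20 ∈ [22/39, 31/39) → index 5
j=5: u_5=111/140 ∈ [22/39, 31/39) → index 5
j=6: u_6=131/140 ∈ [31/39, 1) → index 6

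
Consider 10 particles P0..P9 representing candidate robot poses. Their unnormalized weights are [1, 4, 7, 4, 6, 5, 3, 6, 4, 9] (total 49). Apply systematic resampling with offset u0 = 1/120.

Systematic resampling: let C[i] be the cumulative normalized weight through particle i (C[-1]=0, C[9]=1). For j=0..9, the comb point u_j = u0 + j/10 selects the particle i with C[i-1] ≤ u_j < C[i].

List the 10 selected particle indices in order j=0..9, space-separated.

C = [1/49, 5/49, 12/49, 16/49, 22/49, 27/49, 30/49, 36/49, 40/49, 1]
j=0: u_0=1/120 ∈ [0, 1/49) → index 0
j=1: u_1=13/120 ∈ [5/49, 12/49) → index 2
j=2: u_2=5/24 ∈ [5/49, 12/49) → index 2
j=3: u_3=37/120 ∈ [12/49, 16/49) → index 3
j=4: u_4=49/120 ∈ [16/49, 22/49) → index 4
j=5: u_5=61/120 ∈ [22/49, 27/49) → index 5
j=6: u_6=73/120 ∈ [27/49, 30/49) → index 6
j=7: u_7=17/24 ∈ [30/49, 36/49) → index 7
j=8: u_8=97/120 ∈ [36/49, 40/49) → index 8
j=9: u_9=109/120 ∈ [40/49, 1) → index 9

0 2 2 3 4 5 6 7 8 9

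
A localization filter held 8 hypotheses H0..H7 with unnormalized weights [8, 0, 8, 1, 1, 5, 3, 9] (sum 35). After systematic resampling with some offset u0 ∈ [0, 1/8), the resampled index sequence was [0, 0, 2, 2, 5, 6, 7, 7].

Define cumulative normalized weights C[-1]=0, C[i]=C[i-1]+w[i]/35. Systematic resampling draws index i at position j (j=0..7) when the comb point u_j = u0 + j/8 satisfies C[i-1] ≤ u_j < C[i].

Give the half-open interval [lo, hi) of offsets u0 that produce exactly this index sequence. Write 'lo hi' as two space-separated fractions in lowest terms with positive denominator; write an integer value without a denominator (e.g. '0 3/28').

9/280 23/280

C = [8/35, 8/35, 16/35, 17/35, 18/35, 23/35, 26/35, 1]
j=0 picked index 0: u0 ∈ [0, 8/35)
j=1 picked index 0: u0 ∈ [-1/8, 29/280)
j=2 picked index 2: u0 ∈ [-3/140, 29/140)
j=3 picked index 2: u0 ∈ [-41/280, 23/280)
j=4 picked index 5: u0 ∈ [1/70, 11/70)
j=5 picked index 6: u0 ∈ [9/280, 33/280)
j=6 picked index 7: u0 ∈ [-1/140, 1/4)
j=7 picked index 7: u0 ∈ [-37/280, 1/8)
intersection: [9/280, 23/280)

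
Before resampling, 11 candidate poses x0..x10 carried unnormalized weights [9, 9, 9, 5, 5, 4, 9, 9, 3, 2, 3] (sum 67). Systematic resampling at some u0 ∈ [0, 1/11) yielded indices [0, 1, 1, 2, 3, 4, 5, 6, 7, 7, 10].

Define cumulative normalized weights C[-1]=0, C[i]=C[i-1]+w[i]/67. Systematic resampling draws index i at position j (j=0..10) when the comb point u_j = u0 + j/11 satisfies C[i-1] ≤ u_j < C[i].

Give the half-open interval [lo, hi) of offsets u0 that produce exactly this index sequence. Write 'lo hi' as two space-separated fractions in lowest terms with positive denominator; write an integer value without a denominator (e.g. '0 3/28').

C = [9/67, 18/67, 27/67, 32/67, 37/67, 41/67, 50/67, 59/67, 62/67, 64/67, 1]
j=0 picked index 0: u0 ∈ [0, 9/67)
j=1 picked index 1: u0 ∈ [32/737, 131/737)
j=2 picked index 1: u0 ∈ [-35/737, 64/737)
j=3 picked index 2: u0 ∈ [-3/737, 96/737)
j=4 picked index 3: u0 ∈ [29/737, 84/737)
j=5 picked index 4: u0 ∈ [17/737, 72/737)
j=6 picked index 5: u0 ∈ [5/737, 49/737)
j=7 picked index 6: u0 ∈ [-18/737, 81/737)
j=8 picked index 7: u0 ∈ [14/737, 113/737)
j=9 picked index 7: u0 ∈ [-53/737, 46/737)
j=10 picked index 10: u0 ∈ [34/737, 1/11)
intersection: [34/737, 46/737)

34/737 46/737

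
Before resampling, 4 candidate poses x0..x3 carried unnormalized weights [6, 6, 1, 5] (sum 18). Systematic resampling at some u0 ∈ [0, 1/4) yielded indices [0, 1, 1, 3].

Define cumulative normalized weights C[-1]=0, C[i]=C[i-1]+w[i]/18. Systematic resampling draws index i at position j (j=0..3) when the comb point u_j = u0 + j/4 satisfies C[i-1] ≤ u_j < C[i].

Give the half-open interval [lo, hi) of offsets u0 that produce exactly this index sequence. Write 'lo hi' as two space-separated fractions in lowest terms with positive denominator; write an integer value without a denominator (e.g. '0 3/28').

1/12 1/6

C = [1/3, 2/3, 13/18, 1]
j=0 picked index 0: u0 ∈ [0, 1/3)
j=1 picked index 1: u0 ∈ [1/12, 5/12)
j=2 picked index 1: u0 ∈ [-1/6, 1/6)
j=3 picked index 3: u0 ∈ [-1/36, 1/4)
intersection: [1/12, 1/6)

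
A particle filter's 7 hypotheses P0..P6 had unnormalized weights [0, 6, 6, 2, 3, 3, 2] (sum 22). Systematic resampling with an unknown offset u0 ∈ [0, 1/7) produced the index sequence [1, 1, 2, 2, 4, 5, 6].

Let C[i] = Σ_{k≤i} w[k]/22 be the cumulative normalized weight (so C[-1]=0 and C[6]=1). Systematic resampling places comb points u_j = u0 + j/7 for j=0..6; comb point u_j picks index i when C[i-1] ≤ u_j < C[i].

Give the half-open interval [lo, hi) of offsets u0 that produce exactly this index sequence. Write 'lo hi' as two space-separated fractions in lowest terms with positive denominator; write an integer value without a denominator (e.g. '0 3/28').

5/77 9/77

C = [0, 3/11, 6/11, 7/11, 17/22, 10/11, 1]
j=0 picked index 1: u0 ∈ [0, 3/11)
j=1 picked index 1: u0 ∈ [-1/7, 10/77)
j=2 picked index 2: u0 ∈ [-1/77, 20/77)
j=3 picked index 2: u0 ∈ [-12/77, 9/77)
j=4 picked index 4: u0 ∈ [5/77, 31/154)
j=5 picked index 5: u0 ∈ [9/154, 15/77)
j=6 picked index 6: u0 ∈ [4/77, 1/7)
intersection: [5/77, 9/77)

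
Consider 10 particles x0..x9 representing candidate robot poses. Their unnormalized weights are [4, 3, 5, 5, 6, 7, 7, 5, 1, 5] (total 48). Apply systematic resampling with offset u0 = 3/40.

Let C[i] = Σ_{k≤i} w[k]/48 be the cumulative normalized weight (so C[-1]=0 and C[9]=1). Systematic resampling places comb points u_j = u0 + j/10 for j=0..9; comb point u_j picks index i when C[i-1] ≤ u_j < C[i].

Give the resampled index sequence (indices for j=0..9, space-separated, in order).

C = [1/12, 7/48, 1/4, 17/48, 23/48, 5/8, 37/48, 7/8, 43/48, 1]
j=0: u_0=3/40 ∈ [0, 1/12) → index 0
j=1: u_1=7/40 ∈ [7/48, 1/4) → index 2
j=2: u_2=11/40 ∈ [1/4, 17/48) → index 3
j=3: u_3=3/8 ∈ [17/48, 23/48) → index 4
j=4: u_4=19/40 ∈ [17/48, 23/48) → index 4
j=5: u_5=23/40 ∈ [23/48, 5/8) → index 5
j=6: u_6=27/40 ∈ [5/8, 37/48) → index 6
j=7: u_7=31/40 ∈ [37/48, 7/8) → index 7
j=8: u_8=7/8 ∈ [7/8, 43/48) → index 8
j=9: u_9=39/40 ∈ [43/48, 1) → index 9

0 2 3 4 4 5 6 7 8 9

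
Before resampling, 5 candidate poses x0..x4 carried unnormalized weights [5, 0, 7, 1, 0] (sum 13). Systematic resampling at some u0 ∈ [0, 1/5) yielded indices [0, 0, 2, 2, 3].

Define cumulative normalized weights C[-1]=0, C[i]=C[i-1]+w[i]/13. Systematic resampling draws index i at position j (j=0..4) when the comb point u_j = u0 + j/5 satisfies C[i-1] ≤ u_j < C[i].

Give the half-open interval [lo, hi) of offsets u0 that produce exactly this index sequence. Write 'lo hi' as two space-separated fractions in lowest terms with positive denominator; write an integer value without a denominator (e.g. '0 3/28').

8/65 12/65

C = [5/13, 5/13, 12/13, 1, 1]
j=0 picked index 0: u0 ∈ [0, 5/13)
j=1 picked index 0: u0 ∈ [-1/5, 12/65)
j=2 picked index 2: u0 ∈ [-1/65, 34/65)
j=3 picked index 2: u0 ∈ [-14/65, 21/65)
j=4 picked index 3: u0 ∈ [8/65, 1/5)
intersection: [8/65, 12/65)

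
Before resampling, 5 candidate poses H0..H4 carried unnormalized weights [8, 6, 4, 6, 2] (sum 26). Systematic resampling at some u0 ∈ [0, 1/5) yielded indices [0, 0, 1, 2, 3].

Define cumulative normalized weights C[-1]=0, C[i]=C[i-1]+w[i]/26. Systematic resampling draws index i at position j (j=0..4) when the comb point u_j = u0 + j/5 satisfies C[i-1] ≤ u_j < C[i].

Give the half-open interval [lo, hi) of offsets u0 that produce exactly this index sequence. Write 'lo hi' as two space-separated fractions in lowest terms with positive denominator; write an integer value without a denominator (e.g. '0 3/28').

C = [4/13, 7/13, 9/13, 12/13, 1]
j=0 picked index 0: u0 ∈ [0, 4/13)
j=1 picked index 0: u0 ∈ [-1/5, 7/65)
j=2 picked index 1: u0 ∈ [-6/65, 9/65)
j=3 picked index 2: u0 ∈ [-4/65, 6/65)
j=4 picked index 3: u0 ∈ [-7/65, 8/65)
intersection: [0, 6/65)

0 6/65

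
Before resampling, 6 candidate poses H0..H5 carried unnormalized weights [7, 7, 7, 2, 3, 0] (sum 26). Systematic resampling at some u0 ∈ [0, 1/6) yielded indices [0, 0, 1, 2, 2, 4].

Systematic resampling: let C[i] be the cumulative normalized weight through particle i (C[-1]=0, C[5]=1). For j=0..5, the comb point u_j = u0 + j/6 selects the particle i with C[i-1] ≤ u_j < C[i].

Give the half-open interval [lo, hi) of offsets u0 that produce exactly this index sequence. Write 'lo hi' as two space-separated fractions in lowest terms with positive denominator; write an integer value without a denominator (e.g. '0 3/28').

C = [7/26, 7/13, 21/26, 23/26, 1, 1]
j=0 picked index 0: u0 ∈ [0, 7/26)
j=1 picked index 0: u0 ∈ [-1/6, 4/39)
j=2 picked index 1: u0 ∈ [-5/78, 8/39)
j=3 picked index 2: u0 ∈ [1/26, 4/13)
j=4 picked index 2: u0 ∈ [-5/39, 11/78)
j=5 picked index 4: u0 ∈ [2/39, 1/6)
intersection: [2/39, 4/39)

2/39 4/39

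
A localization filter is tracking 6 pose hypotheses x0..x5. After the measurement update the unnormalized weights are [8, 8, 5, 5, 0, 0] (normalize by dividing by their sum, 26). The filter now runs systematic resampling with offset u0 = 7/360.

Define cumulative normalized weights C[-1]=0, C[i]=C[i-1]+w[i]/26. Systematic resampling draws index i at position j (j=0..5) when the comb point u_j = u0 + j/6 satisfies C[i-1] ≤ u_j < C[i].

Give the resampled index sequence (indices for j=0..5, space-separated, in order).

C = [4/13, 8/13, 21/26, 1, 1, 1]
j=0: u_0=7/360 ∈ [0, 4/13) → index 0
j=1: u_1=67/360 ∈ [0, 4/13) → index 0
j=2: u_2=127/360 ∈ [4/13, 8/13) → index 1
j=3: u_3=187/360 ∈ [4/13, 8/13) → index 1
j=4: u_4=247/360 ∈ [8/13, 21/26) → index 2
j=5: u_5=307/360 ∈ [21/26, 1) → index 3

0 0 1 1 2 3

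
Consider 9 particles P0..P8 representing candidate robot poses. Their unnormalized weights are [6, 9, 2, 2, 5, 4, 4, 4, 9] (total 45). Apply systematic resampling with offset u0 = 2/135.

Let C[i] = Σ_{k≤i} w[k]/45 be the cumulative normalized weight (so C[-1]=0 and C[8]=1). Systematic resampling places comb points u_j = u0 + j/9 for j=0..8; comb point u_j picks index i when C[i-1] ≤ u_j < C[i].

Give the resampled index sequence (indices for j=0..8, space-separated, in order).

0 0 1 2 4 5 6 7 8

C = [2/15, 1/3, 17/45, 19/45, 8/15, 28/45, 32/45, 4/5, 1]
j=0: u_0=2/135 ∈ [0, 2/15) → index 0
j=1: u_1=17/135 ∈ [0, 2/15) → index 0
j=2: u_2=32/135 ∈ [2/15, 1/3) → index 1
j=3: u_3=47/135 ∈ [1/3, 17/45) → index 2
j=4: u_4=62/135 ∈ [19/45, 8/15) → index 4
j=5: u_5=77/135 ∈ [8/15, 28/45) → index 5
j=6: u_6=92/135 ∈ [28/45, 32/45) → index 6
j=7: u_7=107/135 ∈ [32/45, 4/5) → index 7
j=8: u_8=122/135 ∈ [4/5, 1) → index 8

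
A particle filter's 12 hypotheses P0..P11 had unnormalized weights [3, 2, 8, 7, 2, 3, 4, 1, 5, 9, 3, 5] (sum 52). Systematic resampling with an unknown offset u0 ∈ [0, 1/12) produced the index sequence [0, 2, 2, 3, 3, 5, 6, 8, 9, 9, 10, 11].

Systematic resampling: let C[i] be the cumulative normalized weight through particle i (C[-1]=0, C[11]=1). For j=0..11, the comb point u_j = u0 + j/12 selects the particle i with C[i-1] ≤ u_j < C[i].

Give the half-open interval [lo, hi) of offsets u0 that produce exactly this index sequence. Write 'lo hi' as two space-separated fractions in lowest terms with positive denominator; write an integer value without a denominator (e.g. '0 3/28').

C = [3/52, 5/52, 1/4, 5/13, 11/26, 25/52, 29/52, 15/26, 35/52, 11/13, 47/52, 1]
j=0 picked index 0: u0 ∈ [0, 3/52)
j=1 picked index 2: u0 ∈ [1/78, 1/6)
j=2 picked index 2: u0 ∈ [-11/156, 1/12)
j=3 picked index 3: u0 ∈ [0, 7/52)
j=4 picked index 3: u0 ∈ [-1/12, 2/39)
j=5 picked index 5: u0 ∈ [1/156, 5/78)
j=6 picked index 6: u0 ∈ [-1/52, 3/52)
j=7 picked index 8: u0 ∈ [-1/156, 7/78)
j=8 picked index 9: u0 ∈ [1/156, 7/39)
j=9 picked index 9: u0 ∈ [-1/13, 5/52)
j=10 picked index 10: u0 ∈ [1/78, 11/156)
j=11 picked index 11: u0 ∈ [-1/78, 1/12)
intersection: [1/78, 2/39)

1/78 2/39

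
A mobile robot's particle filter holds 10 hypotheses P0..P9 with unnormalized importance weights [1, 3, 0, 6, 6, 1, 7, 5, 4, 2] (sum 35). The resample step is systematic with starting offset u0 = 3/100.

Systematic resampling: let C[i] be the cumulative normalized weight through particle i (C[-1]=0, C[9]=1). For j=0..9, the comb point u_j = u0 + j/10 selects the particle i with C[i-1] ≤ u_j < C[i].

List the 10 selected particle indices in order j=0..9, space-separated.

1 3 3 4 4 6 6 7 8 8

C = [1/35, 4/35, 4/35, 2/7, 16/35, 17/35, 24/35, 29/35, 33/35, 1]
j=0: u_0=3/100 ∈ [1/35, 4/35) → index 1
j=1: u_1=13/100 ∈ [4/35, 2/7) → index 3
j=2: u_2=23/100 ∈ [4/35, 2/7) → index 3
j=3: u_3=33/100 ∈ [2/7, 16/35) → index 4
j=4: u_4=43/100 ∈ [2/7, 16/35) → index 4
j=5: u_5=53/100 ∈ [17/35, 24/35) → index 6
j=6: u_6=63/100 ∈ [17/35, 24/35) → index 6
j=7: u_7=73/100 ∈ [24/35, 29/35) → index 7
j=8: u_8=83/100 ∈ [29/35, 33/35) → index 8
j=9: u_9=93/100 ∈ [29/35, 33/35) → index 8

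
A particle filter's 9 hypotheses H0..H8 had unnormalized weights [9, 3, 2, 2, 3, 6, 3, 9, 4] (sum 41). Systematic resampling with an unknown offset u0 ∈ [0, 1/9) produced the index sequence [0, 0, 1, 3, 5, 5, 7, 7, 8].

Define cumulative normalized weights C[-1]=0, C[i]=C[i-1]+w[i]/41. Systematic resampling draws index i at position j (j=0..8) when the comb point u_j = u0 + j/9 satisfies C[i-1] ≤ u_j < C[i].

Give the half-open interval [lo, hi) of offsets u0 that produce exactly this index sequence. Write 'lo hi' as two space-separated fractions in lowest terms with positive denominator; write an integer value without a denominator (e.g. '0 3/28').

C = [9/41, 12/41, 14/41, 16/41, 19/41, 25/41, 28/41, 37/41, 1]
j=0 picked index 0: u0 ∈ [0, 9/41)
j=1 picked index 0: u0 ∈ [-1/9, 40/369)
j=2 picked index 1: u0 ∈ [-1/369, 26/369)
j=3 picked index 3: u0 ∈ [1/123, 7/123)
j=4 picked index 5: u0 ∈ [7/369, 61/369)
j=5 picked index 5: u0 ∈ [-34/369, 20/369)
j=6 picked index 7: u0 ∈ [2/123, 29/123)
j=7 picked index 7: u0 ∈ [-35/369, 46/369)
j=8 picked index 8: u0 ∈ [5/369, 1/9)
intersection: [7/369, 20/369)

7/369 20/369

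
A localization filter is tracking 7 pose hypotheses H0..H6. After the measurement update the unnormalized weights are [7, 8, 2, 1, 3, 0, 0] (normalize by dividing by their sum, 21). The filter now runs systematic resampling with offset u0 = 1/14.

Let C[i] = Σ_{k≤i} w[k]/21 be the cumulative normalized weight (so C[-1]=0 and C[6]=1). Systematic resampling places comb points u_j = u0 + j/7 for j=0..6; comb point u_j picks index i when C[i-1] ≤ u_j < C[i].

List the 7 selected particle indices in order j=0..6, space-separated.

0 0 1 1 1 2 4

C = [1/3, 5/7, 17/21, 6/7, 1, 1, 1]
j=0: u_0=1/14 ∈ [0, 1/3) → index 0
j=1: u_1=3/14 ∈ [0, 1/3) → index 0
j=2: u_2=5/14 ∈ [1/3, 5/7) → index 1
j=3: u_3=1/2 ∈ [1/3, 5/7) → index 1
j=4: u_4=9/14 ∈ [1/3, 5/7) → index 1
j=5: u_5=11/14 ∈ [5/7, 17/21) → index 2
j=6: u_6=13/14 ∈ [6/7, 1) → index 4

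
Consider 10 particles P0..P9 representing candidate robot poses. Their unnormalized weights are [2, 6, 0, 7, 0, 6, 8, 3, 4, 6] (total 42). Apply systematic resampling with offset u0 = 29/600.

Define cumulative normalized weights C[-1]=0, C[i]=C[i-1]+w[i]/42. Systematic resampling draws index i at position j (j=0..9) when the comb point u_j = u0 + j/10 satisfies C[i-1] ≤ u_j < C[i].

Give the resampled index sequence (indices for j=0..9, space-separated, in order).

1 1 3 3 5 6 6 7 8 9

C = [1/21, 4/21, 4/21, 5/14, 5/14, 1/2, 29/42, 16/21, 6/7, 1]
j=0: u_0=29/600 ∈ [1/21, 4/21) → index 1
j=1: u_1=89/600 ∈ [1/21, 4/21) → index 1
j=2: u_2=149/600 ∈ [4/21, 5/14) → index 3
j=3: u_3=209/600 ∈ [4/21, 5/14) → index 3
j=4: u_4=269/600 ∈ [5/14, 1/2) → index 5
j=5: u_5=329/600 ∈ [1/2, 29/42) → index 6
j=6: u_6=389/600 ∈ [1/2, 29/42) → index 6
j=7: u_7=449/600 ∈ [29/42, 16/21) → index 7
j=8: u_8=509/600 ∈ [16/21, 6/7) → index 8
j=9: u_9=569/600 ∈ [6/7, 1) → index 9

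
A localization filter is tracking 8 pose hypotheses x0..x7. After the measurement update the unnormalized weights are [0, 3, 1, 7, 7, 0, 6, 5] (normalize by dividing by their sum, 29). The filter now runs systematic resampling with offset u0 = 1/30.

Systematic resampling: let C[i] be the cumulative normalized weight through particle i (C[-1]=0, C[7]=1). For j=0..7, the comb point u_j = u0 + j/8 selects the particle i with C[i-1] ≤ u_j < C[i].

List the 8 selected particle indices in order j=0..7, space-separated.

1 3 3 4 4 6 6 7

C = [0, 3/29, 4/29, 11/29, 18/29, 18/29, 24/29, 1]
j=0: u_0=1/30 ∈ [0, 3/29) → index 1
j=1: u_1=19/120 ∈ [4/29, 11/29) → index 3
j=2: u_2=17/60 ∈ [4/29, 11/29) → index 3
j=3: u_3=49/120 ∈ [11/29, 18/29) → index 4
j=4: u_4=8/15 ∈ [11/29, 18/29) → index 4
j=5: u_5=79/120 ∈ [18/29, 24/29) → index 6
j=6: u_6=47/60 ∈ [18/29, 24/29) → index 6
j=7: u_7=109/120 ∈ [24/29, 1) → index 7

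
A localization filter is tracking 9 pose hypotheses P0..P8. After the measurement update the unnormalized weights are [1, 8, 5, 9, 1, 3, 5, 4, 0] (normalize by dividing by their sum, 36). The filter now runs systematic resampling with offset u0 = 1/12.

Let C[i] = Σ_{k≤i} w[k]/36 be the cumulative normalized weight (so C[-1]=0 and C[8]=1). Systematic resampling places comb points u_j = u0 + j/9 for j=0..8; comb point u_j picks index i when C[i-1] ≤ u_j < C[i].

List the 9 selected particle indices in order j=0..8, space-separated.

C = [1/36, 1/4, 7/18, 23/36, 2/3, 3/4, 8/9, 1, 1]
j=0: u_0=1/12 ∈ [1/36, 1/4) → index 1
j=1: u_1=7/36 ∈ [1/36, 1/4) → index 1
j=2: u_2=11/36 ∈ [1/4, 7/18) → index 2
j=3: u_3=5/12 ∈ [7/18, 23/36) → index 3
j=4: u_4=19/36 ∈ [7/18, 23/36) → index 3
j=5: u_5=23/36 ∈ [23/36, 2/3) → index 4
j=6: u_6=3/4 ∈ [3/4, 8/9) → index 6
j=7: u_7=31/36 ∈ [3/4, 8/9) → index 6
j=8: u_8=35/36 ∈ [8/9, 1) → index 7

1 1 2 3 3 4 6 6 7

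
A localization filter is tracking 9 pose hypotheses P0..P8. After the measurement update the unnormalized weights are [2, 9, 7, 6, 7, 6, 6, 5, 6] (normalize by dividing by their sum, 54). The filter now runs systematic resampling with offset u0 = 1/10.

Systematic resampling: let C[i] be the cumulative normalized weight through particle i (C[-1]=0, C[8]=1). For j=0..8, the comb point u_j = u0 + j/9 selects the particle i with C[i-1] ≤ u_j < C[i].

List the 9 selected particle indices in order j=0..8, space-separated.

1 2 2 3 4 5 6 7 8

C = [1/27, 11/54, 1/3, 4/9, 31/54, 37/54, 43/54, 8/9, 1]
j=0: u_0=1/10 ∈ [1/27, 11/54) → index 1
j=1: u_1=19/90 ∈ [11/54, 1/3) → index 2
j=2: u_2=29/90 ∈ [11/54, 1/3) → index 2
j=3: u_3=13/30 ∈ [1/3, 4/9) → index 3
j=4: u_4=49/90 ∈ [4/9, 31/54) → index 4
j=5: u_5=59/90 ∈ [31/54, 37/54) → index 5
j=6: u_6=23/30 ∈ [37/54, 43/54) → index 6
j=7: u_7=79/90 ∈ [43/54, 8/9) → index 7
j=8: u_8=89/90 ∈ [8/9, 1) → index 8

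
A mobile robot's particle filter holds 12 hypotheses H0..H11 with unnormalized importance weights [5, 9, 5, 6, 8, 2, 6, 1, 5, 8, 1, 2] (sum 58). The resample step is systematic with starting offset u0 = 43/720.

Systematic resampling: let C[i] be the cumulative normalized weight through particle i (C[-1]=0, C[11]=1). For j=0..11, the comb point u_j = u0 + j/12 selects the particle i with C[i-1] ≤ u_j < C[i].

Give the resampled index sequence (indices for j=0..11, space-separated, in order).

C = [5/58, 7/29, 19/58, 25/58, 33/58, 35/58, 41/58, 21/29, 47/58, 55/58, 28/29, 1]
j=0: u_0=43/720 ∈ [0, 5/58) → index 0
j=1: u_1=103/720 ∈ [5/58, 7/29) → index 1
j=2: u_2=163/720 ∈ [5/58, 7/29) → index 1
j=3: u_3=223/720 ∈ [7/29, 19/58) → index 2
j=4: u_4=283/720 ∈ [19/58, 25/58) → index 3
j=5: u_5=343/720 ∈ [25/58, 33/58) → index 4
j=6: u_6=403/720 ∈ [25/58, 33/58) → index 4
j=7: u_7=463/720 ∈ [35/58, 41/58) → index 6
j=8: u_8=523/720 ∈ [21/29, 47/58) → index 8
j=9: u_9=583/720 ∈ [21/29, 47/58) → index 8
j=10: u_10=643/720 ∈ [47/58, 55/58) → index 9
j=11: u_11=703/720 ∈ [28/29, 1) → index 11

0 1 1 2 3 4 4 6 8 8 9 11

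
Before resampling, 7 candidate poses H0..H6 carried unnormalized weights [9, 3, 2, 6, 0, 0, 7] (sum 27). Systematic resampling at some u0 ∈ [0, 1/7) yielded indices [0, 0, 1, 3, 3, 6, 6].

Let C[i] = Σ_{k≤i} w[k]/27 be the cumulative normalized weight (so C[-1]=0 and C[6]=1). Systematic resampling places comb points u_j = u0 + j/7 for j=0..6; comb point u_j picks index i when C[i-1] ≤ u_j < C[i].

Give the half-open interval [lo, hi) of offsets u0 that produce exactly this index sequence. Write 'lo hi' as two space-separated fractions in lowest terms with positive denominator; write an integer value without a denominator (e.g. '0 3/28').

17/189 1/7

C = [1/3, 4/9, 14/27, 20/27, 20/27, 20/27, 1]
j=0 picked index 0: u0 ∈ [0, 1/3)
j=1 picked index 0: u0 ∈ [-1/7, 4/21)
j=2 picked index 1: u0 ∈ [1/21, 10/63)
j=3 picked index 3: u0 ∈ [17/189, 59/189)
j=4 picked index 3: u0 ∈ [-10/189, 32/189)
j=5 picked index 6: u0 ∈ [5/189, 2/7)
j=6 picked index 6: u0 ∈ [-22/189, 1/7)
intersection: [17/189, 1/7)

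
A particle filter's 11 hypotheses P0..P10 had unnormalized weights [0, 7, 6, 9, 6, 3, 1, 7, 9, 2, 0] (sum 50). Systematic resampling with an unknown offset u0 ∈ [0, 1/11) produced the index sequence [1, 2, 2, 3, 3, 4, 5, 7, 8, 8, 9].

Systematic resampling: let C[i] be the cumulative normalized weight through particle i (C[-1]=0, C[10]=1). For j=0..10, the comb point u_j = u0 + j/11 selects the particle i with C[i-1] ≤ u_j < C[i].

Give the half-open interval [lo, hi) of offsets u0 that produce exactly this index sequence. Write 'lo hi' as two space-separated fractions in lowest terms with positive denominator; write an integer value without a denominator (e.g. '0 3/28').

C = [0, 7/50, 13/50, 11/25, 14/25, 31/50, 16/25, 39/50, 24/25, 1, 1]
j=0 picked index 1: u0 ∈ [0, 7/50)
j=1 picked index 2: u0 ∈ [27/550, 93/550)
j=2 picked index 2: u0 ∈ [-23/550, 43/550)
j=3 picked index 3: u0 ∈ [-7/550, 46/275)
j=4 picked index 3: u0 ∈ [-57/550, 21/275)
j=5 picked index 4: u0 ∈ [-4/275, 29/275)
j=6 picked index 5: u0 ∈ [4/275, 41/550)
j=7 picked index 7: u0 ∈ [1/275, 79/550)
j=8 picked index 8: u0 ∈ [29/550, 64/275)
j=9 picked index 8: u0 ∈ [-21/550, 39/275)
j=10 picked index 9: u0 ∈ [14/275, 1/11)
intersection: [29/550, 41/550)

29/550 41/550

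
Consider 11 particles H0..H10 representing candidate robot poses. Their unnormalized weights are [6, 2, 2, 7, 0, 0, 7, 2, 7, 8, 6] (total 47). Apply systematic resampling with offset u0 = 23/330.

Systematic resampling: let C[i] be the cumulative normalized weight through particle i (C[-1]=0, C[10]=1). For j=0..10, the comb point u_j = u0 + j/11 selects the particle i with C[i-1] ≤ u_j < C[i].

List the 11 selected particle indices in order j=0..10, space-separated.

0 1 3 3 6 7 8 9 9 10 10

C = [6/47, 8/47, 10/47, 17/47, 17/47, 17/47, 24/47, 26/47, 33/47, 41/47, 1]
j=0: u_0=23/330 ∈ [0, 6/47) → index 0
j=1: u_1=53/330 ∈ [6/47, 8/47) → index 1
j=2: u_2=83/330 ∈ [10/47, 17/47) → index 3
j=3: u_3=113/330 ∈ [10/47, 17/47) → index 3
j=4: u_4=13/30 ∈ [17/47, 24/47) → index 6
j=5: u_5=173/330 ∈ [24/47, 26/47) → index 7
j=6: u_6=203/330 ∈ [26/47, 33/47) → index 8
j=7: u_7=233/330 ∈ [33/47, 41/47) → index 9
j=8: u_8=263/330 ∈ [33/47, 41/47) → index 9
j=9: u_9=293/330 ∈ [41/47, 1) → index 10
j=10: u_10=323/330 ∈ [41/47, 1) → index 10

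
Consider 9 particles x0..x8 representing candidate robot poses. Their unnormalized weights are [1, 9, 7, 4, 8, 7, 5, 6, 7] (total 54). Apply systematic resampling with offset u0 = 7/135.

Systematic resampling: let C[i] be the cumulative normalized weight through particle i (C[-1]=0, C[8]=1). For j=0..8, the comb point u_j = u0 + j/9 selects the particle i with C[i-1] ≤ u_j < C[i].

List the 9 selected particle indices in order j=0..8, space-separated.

1 1 2 3 4 5 6 7 8

C = [1/54, 5/27, 17/54, 7/18, 29/54, 2/3, 41/54, 47/54, 1]
j=0: u_0=7/135 ∈ [1/54, 5/27) → index 1
j=1: u_1=22/135 ∈ [1/54, 5/27) → index 1
j=2: u_2=37/135 ∈ [5/27, 17/54) → index 2
j=3: u_3=52/135 ∈ [17/54, 7/18) → index 3
j=4: u_4=67/135 ∈ [7/18, 29/54) → index 4
j=5: u_5=82/135 ∈ [29/54, 2/3) → index 5
j=6: u_6=97/135 ∈ [2/3, 41/54) → index 6
j=7: u_7=112/135 ∈ [41/54, 47/54) → index 7
j=8: u_8=127/135 ∈ [47/54, 1) → index 8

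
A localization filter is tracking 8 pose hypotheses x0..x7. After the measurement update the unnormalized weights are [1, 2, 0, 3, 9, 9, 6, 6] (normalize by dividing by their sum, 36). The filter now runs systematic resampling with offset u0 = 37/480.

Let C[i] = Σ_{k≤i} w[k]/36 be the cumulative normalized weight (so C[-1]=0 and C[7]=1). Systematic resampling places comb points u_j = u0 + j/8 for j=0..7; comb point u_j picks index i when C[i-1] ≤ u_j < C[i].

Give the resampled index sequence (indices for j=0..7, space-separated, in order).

C = [1/36, 1/12, 1/12, 1/6, 5/12, 2/3, 5/6, 1]
j=0: u_0=37/480 ∈ [1/36, 1/12) → index 1
j=1: u_1=97/480 ∈ [1/6, 5/12) → index 4
j=2: u_2=157/480 ∈ [1/6, 5/12) → index 4
j=3: u_3=217/480 ∈ [5/12, 2/3) → index 5
j=4: u_4=277/480 ∈ [5/12, 2/3) → index 5
j=5: u_5=337/480 ∈ [2/3, 5/6) → index 6
j=6: u_6=397/480 ∈ [2/3, 5/6) → index 6
j=7: u_7=457/480 ∈ [5/6, 1) → index 7

1 4 4 5 5 6 6 7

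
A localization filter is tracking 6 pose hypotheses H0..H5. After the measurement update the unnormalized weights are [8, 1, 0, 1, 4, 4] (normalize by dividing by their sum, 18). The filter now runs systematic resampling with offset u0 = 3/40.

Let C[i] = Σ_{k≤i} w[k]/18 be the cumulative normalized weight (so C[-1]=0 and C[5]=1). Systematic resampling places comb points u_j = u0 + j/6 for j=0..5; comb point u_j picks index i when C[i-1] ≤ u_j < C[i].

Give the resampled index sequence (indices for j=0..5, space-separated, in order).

0 0 0 4 4 5

C = [4/9, 1/2, 1/2, 5/9, 7/9, 1]
j=0: u_0=3/40 ∈ [0, 4/9) → index 0
j=1: u_1=29/120 ∈ [0, 4/9) → index 0
j=2: u_2=49/120 ∈ [0, 4/9) → index 0
j=3: u_3=23/40 ∈ [5/9, 7/9) → index 4
j=4: u_4=89/120 ∈ [5/9, 7/9) → index 4
j=5: u_5=109/120 ∈ [7/9, 1) → index 5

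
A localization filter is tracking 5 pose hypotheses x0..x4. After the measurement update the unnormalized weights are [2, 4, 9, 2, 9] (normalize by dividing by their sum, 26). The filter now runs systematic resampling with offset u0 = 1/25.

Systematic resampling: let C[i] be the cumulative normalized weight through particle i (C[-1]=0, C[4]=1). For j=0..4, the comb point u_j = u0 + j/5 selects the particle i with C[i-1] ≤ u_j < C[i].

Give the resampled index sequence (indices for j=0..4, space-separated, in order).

0 2 2 3 4

C = [1/13, 3/13, 15/26, 17/26, 1]
j=0: u_0=1/25 ∈ [0, 1/13) → index 0
j=1: u_1=6/25 ∈ [3/13, 15/26) → index 2
j=2: u_2=11/25 ∈ [3/13, 15/26) → index 2
j=3: u_3=16/25 ∈ [15/26, 17/26) → index 3
j=4: u_4=21/25 ∈ [17/26, 1) → index 4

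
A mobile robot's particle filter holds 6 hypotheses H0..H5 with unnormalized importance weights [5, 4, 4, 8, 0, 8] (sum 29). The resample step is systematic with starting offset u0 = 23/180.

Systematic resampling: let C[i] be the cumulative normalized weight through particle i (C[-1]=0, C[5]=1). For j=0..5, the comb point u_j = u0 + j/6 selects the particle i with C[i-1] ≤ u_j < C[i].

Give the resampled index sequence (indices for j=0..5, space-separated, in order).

C = [5/29, 9/29, 13/29, 21/29, 21/29, 1]
j=0: u_0=23/180 ∈ [0, 5/29) → index 0
j=1: u_1=53/180 ∈ [5/29, 9/29) → index 1
j=2: u_2=83/180 ∈ [13/29, 21/29) → index 3
j=3: u_3=113/180 ∈ [13/29, 21/29) → index 3
j=4: u_4=143/180 ∈ [21/29, 1) → index 5
j=5: u_5=173/180 ∈ [21/29, 1) → index 5

0 1 3 3 5 5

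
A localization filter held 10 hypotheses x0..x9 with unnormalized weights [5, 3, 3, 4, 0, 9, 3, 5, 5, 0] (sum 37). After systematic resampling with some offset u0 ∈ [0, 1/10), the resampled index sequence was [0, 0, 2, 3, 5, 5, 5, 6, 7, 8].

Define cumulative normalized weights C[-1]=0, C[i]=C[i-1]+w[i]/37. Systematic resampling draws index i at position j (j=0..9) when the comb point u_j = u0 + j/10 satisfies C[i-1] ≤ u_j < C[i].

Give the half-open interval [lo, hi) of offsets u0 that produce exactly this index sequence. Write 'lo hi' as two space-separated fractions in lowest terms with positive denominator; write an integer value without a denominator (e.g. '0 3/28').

3/185 11/370

C = [5/37, 8/37, 11/37, 15/37, 15/37, 24/37, 27/37, 32/37, 1, 1]
j=0 picked index 0: u0 ∈ [0, 5/37)
j=1 picked index 0: u0 ∈ [-1/10, 13/370)
j=2 picked index 2: u0 ∈ [3/185, 18/185)
j=3 picked index 3: u0 ∈ [-1/370, 39/370)
j=4 picked index 5: u0 ∈ [1/185, 46/185)
j=5 picked index 5: u0 ∈ [-7/74, 11/74)
j=6 picked index 5: u0 ∈ [-36/185, 9/185)
j=7 picked index 6: u0 ∈ [-19/370, 11/370)
j=8 picked index 7: u0 ∈ [-13/185, 12/185)
j=9 picked index 8: u0 ∈ [-13/370, 1/10)
intersection: [3/185, 11/370)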